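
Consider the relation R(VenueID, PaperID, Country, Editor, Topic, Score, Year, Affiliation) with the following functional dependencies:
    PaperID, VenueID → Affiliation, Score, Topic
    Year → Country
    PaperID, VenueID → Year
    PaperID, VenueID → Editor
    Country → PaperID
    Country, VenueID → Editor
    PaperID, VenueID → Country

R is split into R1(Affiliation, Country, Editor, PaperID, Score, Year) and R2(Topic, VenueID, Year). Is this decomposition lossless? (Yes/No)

The shared attributes are {Year} and {Year}⁺ = {Country, PaperID, Year}.
The closure covers neither R1 nor R2 entirely; the join is not lossless.

No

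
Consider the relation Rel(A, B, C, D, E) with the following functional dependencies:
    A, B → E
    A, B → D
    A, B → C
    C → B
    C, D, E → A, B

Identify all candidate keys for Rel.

{A, B} is a candidate key since {A, B}⁺ = {A, B, C, D, E} covers every attribute.
{A, C} is a candidate key since {A, C}⁺ = {A, B, C, D, E} covers every attribute.
{C, D, E} is a candidate key since {C, D, E}⁺ = {A, B, C, D, E} covers every attribute.
These are minimal and exhaustive — every other superkey contains one of them.

{A, B}, {A, C}, {C, D, E}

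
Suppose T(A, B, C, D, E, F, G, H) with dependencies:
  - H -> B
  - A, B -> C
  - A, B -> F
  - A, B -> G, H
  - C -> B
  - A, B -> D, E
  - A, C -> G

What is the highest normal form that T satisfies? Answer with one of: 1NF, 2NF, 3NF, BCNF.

Candidate keys: {A, B}, {A, C}, {A, H}. Prime attributes: {A, B, C, H}.
H -> B breaks BCNF: {H}⁺ = {B, H}, so {H} is not a superkey.
But every attribute on its right side ({B}) is prime, and the same holds for every other non-superkey FD, so 3NF still holds.

3NF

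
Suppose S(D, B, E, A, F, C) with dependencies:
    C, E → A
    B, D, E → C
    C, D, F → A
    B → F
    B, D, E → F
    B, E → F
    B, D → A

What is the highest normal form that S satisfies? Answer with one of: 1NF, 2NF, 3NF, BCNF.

Candidate key: {B, D, E}. Prime attributes: {B, D, E}.
For C, E → A we have {C, E}⁺ = {A, C, E}; {C, E} is not a superkey, so BCNF fails.
C, E → A has non-prime {A} on the right and a non-superkey on the left, so 3NF fails.
The proper key subset {B} of {B, D, E} determines non-prime {F}, so the relation is not even in 2NF.

1NF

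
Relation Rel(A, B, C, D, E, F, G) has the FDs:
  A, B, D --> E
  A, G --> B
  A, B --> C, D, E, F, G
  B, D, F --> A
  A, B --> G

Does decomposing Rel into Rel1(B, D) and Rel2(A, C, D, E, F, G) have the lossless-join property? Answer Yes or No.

No

Rel1 ∩ Rel2 = {D}; its closure under F is {D}.
Neither Rel1 nor Rel2 is contained in that closure, so the decomposition is lossy.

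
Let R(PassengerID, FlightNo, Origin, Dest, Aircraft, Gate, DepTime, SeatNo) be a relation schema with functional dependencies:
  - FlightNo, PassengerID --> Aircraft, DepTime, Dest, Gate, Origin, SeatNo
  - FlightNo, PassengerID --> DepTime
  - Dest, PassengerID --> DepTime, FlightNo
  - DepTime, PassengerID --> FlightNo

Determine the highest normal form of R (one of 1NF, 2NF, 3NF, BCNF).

BCNF

Candidate keys: {DepTime, PassengerID}, {Dest, PassengerID}, {FlightNo, PassengerID}. Prime attributes: {DepTime, Dest, FlightNo, PassengerID}.
The left-hand side of every FD is a superkey, so BCNF is satisfied.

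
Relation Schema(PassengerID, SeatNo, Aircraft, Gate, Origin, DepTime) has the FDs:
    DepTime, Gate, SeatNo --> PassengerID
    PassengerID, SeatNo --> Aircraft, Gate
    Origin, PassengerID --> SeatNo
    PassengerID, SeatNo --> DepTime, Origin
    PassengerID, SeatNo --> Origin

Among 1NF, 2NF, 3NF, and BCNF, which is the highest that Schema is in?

BCNF

Candidate keys: {DepTime, Gate, SeatNo}, {Origin, PassengerID}, {PassengerID, SeatNo}. Prime attributes: {DepTime, Gate, Origin, PassengerID, SeatNo}.
Each dependency's left side is a superkey — BCNF holds.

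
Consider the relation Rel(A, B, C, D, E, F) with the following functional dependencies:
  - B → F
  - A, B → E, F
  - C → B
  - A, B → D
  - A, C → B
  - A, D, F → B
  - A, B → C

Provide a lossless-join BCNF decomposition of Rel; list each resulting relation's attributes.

{A, C, D, E}; {B, C}; {B, F}

Candidate keys of the original relation: {A, B}, {A, C}, {A, D, F}.
In {A, B, C, D, E, F}, {B} is not a superkey ({B}⁺ restricted to this set is {B, F}), so split on B → F into {B, F} and {A, B, C, D, E}.
{B, F} is in BCNF.
In {A, B, C, D, E}, {C} is not a superkey ({C}⁺ restricted to this set is {B, C}), so split on C → B into {B, C} and {A, C, D, E}.
{B, C} is in BCNF.
{A, C, D, E} is in BCNF.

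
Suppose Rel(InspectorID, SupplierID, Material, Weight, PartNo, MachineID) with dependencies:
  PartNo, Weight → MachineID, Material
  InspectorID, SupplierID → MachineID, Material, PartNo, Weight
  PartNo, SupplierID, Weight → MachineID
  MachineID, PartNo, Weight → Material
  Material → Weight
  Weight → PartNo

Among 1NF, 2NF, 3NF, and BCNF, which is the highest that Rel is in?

2NF

Candidate key: {InspectorID, SupplierID}. Prime attributes: {InspectorID, SupplierID}.
PartNo, Weight → MachineID, Material: {PartNo, Weight}⁺ = {MachineID, Material, PartNo, Weight}, which is not all of the attributes, so the left side is not a superkey — BCNF is violated.
PartNo, Weight → MachineID, Material has non-prime {MachineID, Material} on the right and a non-superkey on the left, so 3NF fails.
No proper subset of a key has a non-prime attribute in its closure, so there is no partial dependency; 2NF holds.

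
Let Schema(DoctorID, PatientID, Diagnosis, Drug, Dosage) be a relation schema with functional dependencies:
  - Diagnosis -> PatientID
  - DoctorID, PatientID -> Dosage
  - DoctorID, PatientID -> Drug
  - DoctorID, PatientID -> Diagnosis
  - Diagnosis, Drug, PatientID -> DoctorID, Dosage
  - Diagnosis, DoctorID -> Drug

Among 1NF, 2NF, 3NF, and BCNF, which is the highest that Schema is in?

3NF

Candidate keys: {Diagnosis, DoctorID}, {Diagnosis, Drug}, {DoctorID, PatientID}. Prime attributes: {Diagnosis, DoctorID, Drug, PatientID}.
For Diagnosis -> PatientID we have {Diagnosis}⁺ = {Diagnosis, PatientID}; {Diagnosis} is not a superkey, so BCNF fails.
Its right-hand attributes {PatientID} are all prime, as are those of every other non-superkey FD — the relation is in 3NF.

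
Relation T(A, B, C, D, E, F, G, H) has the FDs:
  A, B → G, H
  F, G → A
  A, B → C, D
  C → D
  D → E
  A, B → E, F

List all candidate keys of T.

{B} never appears on the right of any FD, so every key must include it.
{A, B}⁺ = {A, B, C, D, E, F, G, H}, which is every attribute, so {A, B} is a candidate key.
{B, F, G}⁺ = {A, B, C, D, E, F, G, H}, which is every attribute, so {B, F, G} is a candidate key.
Any other superkey properly contains one of these, so there are no further candidate keys.

{A, B}, {B, F, G}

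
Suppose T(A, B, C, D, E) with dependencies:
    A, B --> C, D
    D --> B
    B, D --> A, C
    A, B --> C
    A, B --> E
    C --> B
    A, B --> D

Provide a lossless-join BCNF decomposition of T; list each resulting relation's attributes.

{A, C, D, E}; {B, C}

Candidate keys of the original relation: {A, B}, {A, C}, {D}.
In {A, B, C, D, E}, {C} is not a superkey ({C}⁺ restricted to this set is {B, C}), so split on C --> B into {B, C} and {A, C, D, E}.
{B, C} has no BCNF violation.
{A, C, D, E} has no BCNF violation.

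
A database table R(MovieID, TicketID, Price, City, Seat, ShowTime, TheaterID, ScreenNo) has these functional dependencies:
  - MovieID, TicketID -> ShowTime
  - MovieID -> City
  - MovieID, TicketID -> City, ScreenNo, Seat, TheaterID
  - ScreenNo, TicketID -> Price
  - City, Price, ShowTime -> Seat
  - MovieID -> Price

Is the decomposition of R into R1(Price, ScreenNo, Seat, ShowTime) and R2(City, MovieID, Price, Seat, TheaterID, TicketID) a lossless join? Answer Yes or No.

No

Common attributes: {Price, Seat}; their closure is {Price, Seat}.
The closure covers neither R1 nor R2 entirely; the join is not lossless.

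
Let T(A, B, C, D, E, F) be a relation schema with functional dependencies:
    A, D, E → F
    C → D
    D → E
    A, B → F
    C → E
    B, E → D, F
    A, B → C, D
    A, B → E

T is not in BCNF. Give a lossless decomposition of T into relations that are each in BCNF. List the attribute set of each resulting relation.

Candidate key of the original relation: {A, B}.
{A, B, C, D, E, F}: {A, D, E} determines {A, D, E, F} here but is not a superkey — split on A, D, E → F, giving {A, D, E, F} and {A, B, C, D, E}.
{A, D, E, F}: {D} determines {D, E} here but is not a superkey — split on D → E, giving {D, E} and {A, D, F}.
{D, E} is in BCNF.
{A, D, F} is in BCNF.
{A, B, C, D, E}: {C} determines {C, D, E} here but is not a superkey — split on C → D, E, giving {C, D, E} and {A, B, C}.
{C, D, E}: {D} determines {D, E} here but is not a superkey — split on D → E, giving {D, E} and {C, D}.
{D, E} is in BCNF.
{C, D} is in BCNF.
{A, B, C} is in BCNF.

{A, B, C}; {A, D, F}; {C, D}; {D, E}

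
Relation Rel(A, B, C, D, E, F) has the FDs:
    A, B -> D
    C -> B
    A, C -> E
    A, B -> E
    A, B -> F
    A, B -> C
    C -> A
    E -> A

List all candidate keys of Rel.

{C}⁺ = {A, B, C, D, E, F} — all of the relation — so {C} is a candidate key.
{A, B}⁺ = {A, B, C, D, E, F} — all of the relation — so {A, B} is a candidate key.
{B, E}⁺ = {A, B, C, D, E, F} — all of the relation — so {B, E} is a candidate key.
These are minimal and exhaustive — every other superkey contains one of them.

{A, B}, {B, E}, {C}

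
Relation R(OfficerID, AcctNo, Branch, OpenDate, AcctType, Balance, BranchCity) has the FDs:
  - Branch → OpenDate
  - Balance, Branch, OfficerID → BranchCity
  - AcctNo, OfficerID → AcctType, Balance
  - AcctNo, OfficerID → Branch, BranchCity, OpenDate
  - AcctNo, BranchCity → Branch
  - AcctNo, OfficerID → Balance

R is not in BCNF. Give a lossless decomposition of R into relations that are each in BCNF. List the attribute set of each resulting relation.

Candidate key of the original relation: {AcctNo, OfficerID}.
Within {AcctNo, AcctType, Balance, Branch, BranchCity, OfficerID, OpenDate}: {Branch}⁺ ∩ {AcctNo, AcctType, Balance, Branch, BranchCity, OfficerID, OpenDate} = {Branch, OpenDate}, not the whole set, so Branch → OpenDate violates BCNF; decompose into {Branch, OpenDate} and {AcctNo, AcctType, Balance, Branch, BranchCity, OfficerID}.
{Branch, OpenDate} is in BCNF.
Within {AcctNo, AcctType, Balance, Branch, BranchCity, OfficerID}: {Balance, Branch, OfficerID}⁺ ∩ {AcctNo, AcctType, Balance, Branch, BranchCity, OfficerID} = {Balance, Branch, BranchCity, OfficerID}, not the whole set, so Balance, Branch, OfficerID → BranchCity violates BCNF; decompose into {Balance, Branch, BranchCity, OfficerID} and {AcctNo, AcctType, Balance, Branch, OfficerID}.
{Balance, Branch, BranchCity, OfficerID} is in BCNF.
{AcctNo, AcctType, Balance, Branch, OfficerID} is in BCNF.

{AcctNo, AcctType, Balance, Branch, OfficerID}; {Balance, Branch, BranchCity, OfficerID}; {Branch, OpenDate}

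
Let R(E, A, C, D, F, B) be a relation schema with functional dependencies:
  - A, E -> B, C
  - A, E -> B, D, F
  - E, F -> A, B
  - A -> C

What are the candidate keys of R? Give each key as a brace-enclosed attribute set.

{A, E}, {E, F}

{E} never appears on the right of any FD, so every key must include it.
Closure of {A, E} is {A, B, C, D, E, F}, the whole schema; {A, E} is a candidate key.
Closure of {E, F} is {A, B, C, D, E, F}, the whole schema; {E, F} is a candidate key.
These are minimal and exhaustive — every other superkey contains one of them.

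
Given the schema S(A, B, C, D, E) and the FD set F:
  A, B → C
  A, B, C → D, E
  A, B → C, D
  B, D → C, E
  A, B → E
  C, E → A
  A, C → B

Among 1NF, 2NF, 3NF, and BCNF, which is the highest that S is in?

Candidate keys: {A, B}, {A, C}, {B, D}, {C, E}. Prime attributes: {A, B, C, D, E}.
Every FD has a superkey on the left, so the relation is in BCNF.

BCNF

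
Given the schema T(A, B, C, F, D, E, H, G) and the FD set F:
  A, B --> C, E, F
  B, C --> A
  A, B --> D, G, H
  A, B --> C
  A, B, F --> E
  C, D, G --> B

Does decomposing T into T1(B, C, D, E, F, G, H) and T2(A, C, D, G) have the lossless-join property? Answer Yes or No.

Yes

Common attributes: {C, D, G}; their closure is {A, B, C, D, E, F, G, H}.
This includes all of T1, so the common attributes are a superkey of T1 — the join is lossless.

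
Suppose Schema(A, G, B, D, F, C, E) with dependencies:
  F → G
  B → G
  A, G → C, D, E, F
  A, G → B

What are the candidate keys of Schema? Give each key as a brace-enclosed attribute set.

Attributes never on any right-hand side: {A} — every candidate key must contain it.
{A, B}⁺ = {A, B, C, D, E, F, G}, which is every attribute, so {A, B} is a candidate key.
{A, F}⁺ = {A, B, C, D, E, F, G}, which is every attribute, so {A, F} is a candidate key.
{A, G}⁺ = {A, B, C, D, E, F, G}, which is every attribute, so {A, G} is a candidate key.
These are minimal and exhaustive — every other superkey contains one of them.

{A, B}, {A, F}, {A, G}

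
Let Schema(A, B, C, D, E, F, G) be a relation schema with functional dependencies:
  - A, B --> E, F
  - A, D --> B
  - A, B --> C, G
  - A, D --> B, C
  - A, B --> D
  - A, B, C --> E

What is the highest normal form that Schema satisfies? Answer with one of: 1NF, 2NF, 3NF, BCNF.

BCNF

Candidate keys: {A, B}, {A, D}. Prime attributes: {A, B, D}.
Every FD has a superkey on the left, so the relation is in BCNF.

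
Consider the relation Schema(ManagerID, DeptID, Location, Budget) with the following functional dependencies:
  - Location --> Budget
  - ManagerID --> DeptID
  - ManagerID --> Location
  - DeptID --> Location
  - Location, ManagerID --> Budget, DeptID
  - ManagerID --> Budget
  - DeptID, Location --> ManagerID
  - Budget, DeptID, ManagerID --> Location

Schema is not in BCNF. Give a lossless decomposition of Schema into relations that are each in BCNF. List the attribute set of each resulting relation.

Candidate keys of the original relation: {DeptID}, {ManagerID}.
In {Budget, DeptID, Location, ManagerID}, {Location} is not a superkey ({Location}⁺ restricted to this set is {Budget, Location}), so split on Location --> Budget into {Budget, Location} and {DeptID, Location, ManagerID}.
{Budget, Location}: every determinant is a superkey — BCNF.
{DeptID, Location, ManagerID}: every determinant is a superkey — BCNF.

{Budget, Location}; {DeptID, Location, ManagerID}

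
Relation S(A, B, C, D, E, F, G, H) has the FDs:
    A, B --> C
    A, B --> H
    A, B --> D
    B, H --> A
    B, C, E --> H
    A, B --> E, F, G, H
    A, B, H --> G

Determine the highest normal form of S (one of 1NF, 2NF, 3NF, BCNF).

BCNF

Candidate keys: {A, B}, {B, C, E}, {B, H}. Prime attributes: {A, B, C, E, H}.
The left-hand side of every FD is a superkey, so BCNF is satisfied.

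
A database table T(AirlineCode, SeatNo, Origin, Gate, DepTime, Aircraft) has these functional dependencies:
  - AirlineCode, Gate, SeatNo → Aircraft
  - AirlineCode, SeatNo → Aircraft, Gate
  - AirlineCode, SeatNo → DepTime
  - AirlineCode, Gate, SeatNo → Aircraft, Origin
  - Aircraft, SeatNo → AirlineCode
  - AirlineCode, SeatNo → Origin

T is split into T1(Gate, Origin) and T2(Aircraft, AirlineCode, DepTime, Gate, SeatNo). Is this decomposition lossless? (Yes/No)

No

T1 ∩ T2 = {Gate}; its closure under F is {Gate}.
The closure covers neither T1 nor T2 entirely; the join is not lossless.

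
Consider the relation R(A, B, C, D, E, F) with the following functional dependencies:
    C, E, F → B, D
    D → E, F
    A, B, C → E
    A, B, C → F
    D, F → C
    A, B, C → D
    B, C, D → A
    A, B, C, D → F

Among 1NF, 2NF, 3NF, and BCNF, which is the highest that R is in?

Candidate keys: {A, B, C}, {C, E, F}, {D}. Prime attributes: {A, B, C, D, E, F}.
Every FD has a superkey on the left, so the relation is in BCNF.

BCNF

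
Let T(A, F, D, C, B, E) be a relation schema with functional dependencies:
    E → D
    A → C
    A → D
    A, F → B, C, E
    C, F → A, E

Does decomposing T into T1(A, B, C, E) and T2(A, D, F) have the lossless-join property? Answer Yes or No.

Common attributes: {A}; their closure is {A, C, D}.
The closure covers neither T1 nor T2 entirely; the join is not lossless.

No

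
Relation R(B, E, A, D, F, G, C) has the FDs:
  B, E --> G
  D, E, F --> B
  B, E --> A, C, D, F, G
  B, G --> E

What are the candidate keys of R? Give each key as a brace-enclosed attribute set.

{B, E}⁺ = {A, B, C, D, E, F, G} — all of the relation — so {B, E} is a candidate key.
{B, G}⁺ = {A, B, C, D, E, F, G} — all of the relation — so {B, G} is a candidate key.
{D, E, F}⁺ = {A, B, C, D, E, F, G} — all of the relation — so {D, E, F} is a candidate key.
No proper subset of any of these is a key, and no other minimal superkey exists.

{B, E}, {B, G}, {D, E, F}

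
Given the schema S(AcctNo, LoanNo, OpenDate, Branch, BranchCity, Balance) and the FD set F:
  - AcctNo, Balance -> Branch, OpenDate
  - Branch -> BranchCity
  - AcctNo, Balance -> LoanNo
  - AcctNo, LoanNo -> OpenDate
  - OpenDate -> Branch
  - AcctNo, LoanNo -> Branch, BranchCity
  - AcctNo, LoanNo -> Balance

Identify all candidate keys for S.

{AcctNo, Balance}, {AcctNo, LoanNo}

Attributes never on any right-hand side: {AcctNo} — every candidate key must contain it.
{AcctNo, Balance}⁺ = {AcctNo, Balance, Branch, BranchCity, LoanNo, OpenDate} — all of the relation — so {AcctNo, Balance} is a candidate key.
{AcctNo, LoanNo}⁺ = {AcctNo, Balance, Branch, BranchCity, LoanNo, OpenDate} — all of the relation — so {AcctNo, LoanNo} is a candidate key.
Any other superkey properly contains one of these, so there are no further candidate keys.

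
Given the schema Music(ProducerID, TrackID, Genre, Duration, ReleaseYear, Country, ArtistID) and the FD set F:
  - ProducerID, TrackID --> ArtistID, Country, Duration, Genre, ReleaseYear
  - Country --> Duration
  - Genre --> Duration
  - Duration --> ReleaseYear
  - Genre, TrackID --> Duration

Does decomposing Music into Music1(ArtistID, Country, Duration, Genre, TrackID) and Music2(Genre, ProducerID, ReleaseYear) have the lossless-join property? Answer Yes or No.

No

The shared attributes are {Genre} and {Genre}⁺ = {Duration, Genre, ReleaseYear}.
Neither Music1 nor Music2 is contained in that closure, so the decomposition is lossy.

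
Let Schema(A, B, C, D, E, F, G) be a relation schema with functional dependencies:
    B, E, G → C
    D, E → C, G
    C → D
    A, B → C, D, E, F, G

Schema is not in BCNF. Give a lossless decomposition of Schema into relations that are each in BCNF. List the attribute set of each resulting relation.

Candidate key of the original relation: {A, B}.
Within {A, B, C, D, E, F, G}: {B, E, G}⁺ ∩ {A, B, C, D, E, F, G} = {B, C, D, E, G}, not the whole set, so B, E, G → C, D violates BCNF; decompose into {B, C, D, E, G} and {A, B, E, F, G}.
Within {B, C, D, E, G}: {D, E}⁺ ∩ {B, C, D, E, G} = {C, D, E, G}, not the whole set, so D, E → C, G violates BCNF; decompose into {C, D, E, G} and {B, D, E}.
Within {C, D, E, G}: {C}⁺ ∩ {C, D, E, G} = {C, D}, not the whole set, so C → D violates BCNF; decompose into {C, D} and {C, E, G}.
{C, D}: every determinant is a superkey — BCNF.
{C, E, G}: every determinant is a superkey — BCNF.
{B, D, E}: every determinant is a superkey — BCNF.
{A, B, E, F, G}: every determinant is a superkey — BCNF.

{A, B, E, F, G}; {B, D, E}; {C, D}; {C, E, G}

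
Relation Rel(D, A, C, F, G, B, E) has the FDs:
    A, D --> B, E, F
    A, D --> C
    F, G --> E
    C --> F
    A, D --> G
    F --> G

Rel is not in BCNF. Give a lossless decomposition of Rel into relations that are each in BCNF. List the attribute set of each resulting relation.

{A, B, C, D}; {C, F}; {E, F, G}

Candidate key of the original relation: {A, D}.
Within {A, B, C, D, E, F, G}: {F, G}⁺ ∩ {A, B, C, D, E, F, G} = {E, F, G}, not the whole set, so F, G --> E violates BCNF; decompose into {E, F, G} and {A, B, C, D, F, G}.
{E, F, G}: every determinant is a superkey — BCNF.
Within {A, B, C, D, F, G}: {C}⁺ ∩ {A, B, C, D, F, G} = {C, F, G}, not the whole set, so C --> F, G violates BCNF; decompose into {C, F, G} and {A, B, C, D}.
Within {C, F, G}: {F}⁺ ∩ {C, F, G} = {F, G}, not the whole set, so F --> G violates BCNF; decompose into {F, G} and {C, F}.
{F, G}: every determinant is a superkey — BCNF.
{C, F}: every determinant is a superkey — BCNF.
{A, B, C, D}: every determinant is a superkey — BCNF.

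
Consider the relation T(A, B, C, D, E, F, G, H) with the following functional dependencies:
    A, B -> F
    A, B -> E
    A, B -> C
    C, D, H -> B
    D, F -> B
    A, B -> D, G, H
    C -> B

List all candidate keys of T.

{A, B}, {A, C}, {A, D, F}

{A} never appears on the right of any FD, so every key must include it.
{A, B}⁺ = {A, B, C, D, E, F, G, H}, which is every attribute, so {A, B} is a candidate key.
{A, C}⁺ = {A, B, C, D, E, F, G, H}, which is every attribute, so {A, C} is a candidate key.
{A, D, F}⁺ = {A, B, C, D, E, F, G, H}, which is every attribute, so {A, D, F} is a candidate key.
No proper subset of any of these is a key, and no other minimal superkey exists.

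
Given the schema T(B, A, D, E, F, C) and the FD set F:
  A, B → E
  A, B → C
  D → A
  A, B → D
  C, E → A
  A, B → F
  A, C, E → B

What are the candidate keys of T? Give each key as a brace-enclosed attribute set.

{A, B}⁺ = {A, B, C, D, E, F} — all of the relation — so {A, B} is a candidate key.
{B, D}⁺ = {A, B, C, D, E, F} — all of the relation — so {B, D} is a candidate key.
{C, E}⁺ = {A, B, C, D, E, F} — all of the relation — so {C, E} is a candidate key.
No proper subset of any of these is a key, and no other minimal superkey exists.

{A, B}, {B, D}, {C, E}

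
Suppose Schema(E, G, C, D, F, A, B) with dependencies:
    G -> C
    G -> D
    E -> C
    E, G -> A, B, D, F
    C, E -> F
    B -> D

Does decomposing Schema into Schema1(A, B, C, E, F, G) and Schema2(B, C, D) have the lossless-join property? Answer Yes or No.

Common attributes: {B, C}; their closure is {B, C, D}.
Since Schema2 ⊆ {B, C, D}, the intersection is a superkey of Schema2; the decomposition is lossless.

Yes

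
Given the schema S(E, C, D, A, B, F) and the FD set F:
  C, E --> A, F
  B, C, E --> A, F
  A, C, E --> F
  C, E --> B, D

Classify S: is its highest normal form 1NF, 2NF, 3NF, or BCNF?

BCNF

Candidate key: {C, E}. Prime attributes: {C, E}.
Each dependency's left side is a superkey — BCNF holds.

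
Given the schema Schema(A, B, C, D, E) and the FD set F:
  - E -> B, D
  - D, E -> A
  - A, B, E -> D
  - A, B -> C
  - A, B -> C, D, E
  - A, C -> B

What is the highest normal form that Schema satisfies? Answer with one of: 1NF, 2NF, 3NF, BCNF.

Candidate keys: {A, B}, {A, C}, {E}. Prime attributes: {A, B, C, E}.
The left-hand side of every FD is a superkey, so BCNF is satisfied.

BCNF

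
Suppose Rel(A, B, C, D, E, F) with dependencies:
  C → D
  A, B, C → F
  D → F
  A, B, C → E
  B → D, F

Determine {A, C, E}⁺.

Start with {A, C, E}.
C → D applies; add {D} → now {A, C, D, E}.
D → F applies; add {F} → now {A, C, D, E, F}.
No further FD applies.

{A, C, D, E, F}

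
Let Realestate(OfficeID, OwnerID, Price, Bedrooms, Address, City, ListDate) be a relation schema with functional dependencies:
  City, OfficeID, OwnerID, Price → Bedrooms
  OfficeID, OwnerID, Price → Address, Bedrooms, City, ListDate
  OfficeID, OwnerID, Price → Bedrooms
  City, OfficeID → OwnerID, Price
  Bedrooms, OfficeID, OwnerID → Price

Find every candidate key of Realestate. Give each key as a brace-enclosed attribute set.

No FD produces {OfficeID}, so it must be in every candidate key.
{City, OfficeID}⁺ = {Address, Bedrooms, City, ListDate, OfficeID, OwnerID, Price}, which is every attribute, so {City, OfficeID} is a candidate key.
{Bedrooms, OfficeID, OwnerID}⁺ = {Address, Bedrooms, City, ListDate, OfficeID, OwnerID, Price}, which is every attribute, so {Bedrooms, OfficeID, OwnerID} is a candidate key.
{OfficeID, OwnerID, Price}⁺ = {Address, Bedrooms, City, ListDate, OfficeID, OwnerID, Price}, which is every attribute, so {OfficeID, OwnerID, Price} is a candidate key.
These are minimal and exhaustive — every other superkey contains one of them.

{Bedrooms, OfficeID, OwnerID}, {City, OfficeID}, {OfficeID, OwnerID, Price}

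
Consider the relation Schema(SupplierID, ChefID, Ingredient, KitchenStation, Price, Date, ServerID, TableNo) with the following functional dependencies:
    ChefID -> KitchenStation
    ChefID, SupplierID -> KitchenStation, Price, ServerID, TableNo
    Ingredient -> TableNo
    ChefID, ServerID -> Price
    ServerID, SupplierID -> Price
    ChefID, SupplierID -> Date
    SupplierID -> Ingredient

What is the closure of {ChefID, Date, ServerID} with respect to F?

{ChefID, Date, KitchenStation, Price, ServerID}

Start with {ChefID, Date, ServerID}.
ChefID -> KitchenStation applies; add {KitchenStation} → now {ChefID, Date, KitchenStation, ServerID}.
ChefID, ServerID -> Price applies; add {Price} → now {ChefID, Date, KitchenStation, Price, ServerID}.
No further FD applies.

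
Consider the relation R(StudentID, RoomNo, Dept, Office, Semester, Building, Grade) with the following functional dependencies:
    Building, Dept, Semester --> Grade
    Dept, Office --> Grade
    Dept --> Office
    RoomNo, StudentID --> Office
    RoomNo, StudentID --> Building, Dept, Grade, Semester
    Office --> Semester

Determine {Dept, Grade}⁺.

{Dept, Grade, Office, Semester}

Start with {Dept, Grade}.
Dept --> Office applies; add {Office} → now {Dept, Grade, Office}.
Office --> Semester applies; add {Semester} → now {Dept, Grade, Office, Semester}.
No further FD applies.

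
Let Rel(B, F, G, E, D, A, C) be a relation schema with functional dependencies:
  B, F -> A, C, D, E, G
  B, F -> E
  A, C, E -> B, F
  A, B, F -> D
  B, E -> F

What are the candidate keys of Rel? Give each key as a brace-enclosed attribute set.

{A, C, E}, {B, E}, {B, F}

{B, E} is a candidate key since {B, E}⁺ = {A, B, C, D, E, F, G} covers every attribute.
{B, F} is a candidate key since {B, F}⁺ = {A, B, C, D, E, F, G} covers every attribute.
{A, C, E} is a candidate key since {A, C, E}⁺ = {A, B, C, D, E, F, G} covers every attribute.
Any other superkey properly contains one of these, so there are no further candidate keys.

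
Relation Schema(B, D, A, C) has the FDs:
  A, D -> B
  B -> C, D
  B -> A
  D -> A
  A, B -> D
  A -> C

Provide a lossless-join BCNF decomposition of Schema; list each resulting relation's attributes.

Candidate keys of the original relation: {B}, {D}.
Within {A, B, C, D}: {A}⁺ ∩ {A, B, C, D} = {A, C}, not the whole set, so A -> C violates BCNF; decompose into {A, C} and {A, B, D}.
{A, C} has no BCNF violation.
{A, B, D} has no BCNF violation.

{A, B, D}; {A, C}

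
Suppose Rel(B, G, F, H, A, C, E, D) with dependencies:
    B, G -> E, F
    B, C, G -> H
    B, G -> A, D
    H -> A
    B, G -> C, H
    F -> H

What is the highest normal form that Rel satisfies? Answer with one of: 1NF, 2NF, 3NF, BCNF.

Candidate key: {B, G}. Prime attributes: {B, G}.
For H -> A we have {H}⁺ = {A, H}; {H} is not a superkey, so BCNF fails.
H -> A has non-prime {A} on the right and a non-superkey on the left, so 3NF fails.
No proper subset of a key has a non-prime attribute in its closure, so there is no partial dependency; 2NF holds.

2NF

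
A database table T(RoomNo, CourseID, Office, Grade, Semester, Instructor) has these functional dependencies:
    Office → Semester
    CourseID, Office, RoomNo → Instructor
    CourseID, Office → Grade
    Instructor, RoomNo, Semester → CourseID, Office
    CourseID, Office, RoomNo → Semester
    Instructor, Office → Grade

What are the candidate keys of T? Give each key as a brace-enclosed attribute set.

No FD produces {RoomNo}, so it must be in every candidate key.
Closure of {CourseID, Office, RoomNo} is {CourseID, Grade, Instructor, Office, RoomNo, Semester}, the whole schema; {CourseID, Office, RoomNo} is a candidate key.
Closure of {Instructor, Office, RoomNo} is {CourseID, Grade, Instructor, Office, RoomNo, Semester}, the whole schema; {Instructor, Office, RoomNo} is a candidate key.
Closure of {Instructor, RoomNo, Semester} is {CourseID, Grade, Instructor, Office, RoomNo, Semester}, the whole schema; {Instructor, RoomNo, Semester} is a candidate key.
No proper subset of any of these is a key, and no other minimal superkey exists.

{CourseID, Office, RoomNo}, {Instructor, Office, RoomNo}, {Instructor, RoomNo, Semester}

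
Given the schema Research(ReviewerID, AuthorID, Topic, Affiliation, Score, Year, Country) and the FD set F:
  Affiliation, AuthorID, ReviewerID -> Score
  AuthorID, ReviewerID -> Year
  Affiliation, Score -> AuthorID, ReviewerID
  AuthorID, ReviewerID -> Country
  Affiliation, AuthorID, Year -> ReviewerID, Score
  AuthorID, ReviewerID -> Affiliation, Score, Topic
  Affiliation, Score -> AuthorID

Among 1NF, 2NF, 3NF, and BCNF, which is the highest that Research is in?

BCNF

Candidate keys: {Affiliation, AuthorID, Year}, {Affiliation, Score}, {AuthorID, ReviewerID}. Prime attributes: {Affiliation, AuthorID, ReviewerID, Score, Year}.
The left-hand side of every FD is a superkey, so BCNF is satisfied.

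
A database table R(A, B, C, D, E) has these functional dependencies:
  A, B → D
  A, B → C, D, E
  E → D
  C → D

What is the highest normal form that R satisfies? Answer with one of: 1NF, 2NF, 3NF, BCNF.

Candidate key: {A, B}. Prime attributes: {A, B}.
E → D: {E}⁺ = {D, E}, which is not all of the attributes, so the left side is not a superkey — BCNF is violated.
E → D has non-prime {D} on the right and a non-superkey on the left, so 3NF fails.
No non-prime attribute depends on a proper subset of any candidate key, so 2NF holds.

2NF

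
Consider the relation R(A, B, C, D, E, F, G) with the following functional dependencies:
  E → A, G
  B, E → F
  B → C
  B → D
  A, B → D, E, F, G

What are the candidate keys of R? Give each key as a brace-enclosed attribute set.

Attributes never on any right-hand side: {B} — every candidate key must contain it.
Closure of {A, B} is {A, B, C, D, E, F, G}, the whole schema; {A, B} is a candidate key.
Closure of {B, E} is {A, B, C, D, E, F, G}, the whole schema; {B, E} is a candidate key.
Any other superkey properly contains one of these, so there are no further candidate keys.

{A, B}, {B, E}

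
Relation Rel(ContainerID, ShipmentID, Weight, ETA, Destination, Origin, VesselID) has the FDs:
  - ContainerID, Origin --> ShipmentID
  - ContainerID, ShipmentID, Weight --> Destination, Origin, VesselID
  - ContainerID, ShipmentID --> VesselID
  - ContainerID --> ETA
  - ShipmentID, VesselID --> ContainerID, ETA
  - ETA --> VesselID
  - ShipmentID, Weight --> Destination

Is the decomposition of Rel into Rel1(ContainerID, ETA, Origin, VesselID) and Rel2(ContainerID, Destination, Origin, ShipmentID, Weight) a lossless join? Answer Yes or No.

The shared attributes are {ContainerID, Origin} and {ContainerID, Origin}⁺ = {ContainerID, ETA, Origin, ShipmentID, VesselID}.
This includes all of Rel1, so the common attributes are a superkey of Rel1 — the join is lossless.

Yes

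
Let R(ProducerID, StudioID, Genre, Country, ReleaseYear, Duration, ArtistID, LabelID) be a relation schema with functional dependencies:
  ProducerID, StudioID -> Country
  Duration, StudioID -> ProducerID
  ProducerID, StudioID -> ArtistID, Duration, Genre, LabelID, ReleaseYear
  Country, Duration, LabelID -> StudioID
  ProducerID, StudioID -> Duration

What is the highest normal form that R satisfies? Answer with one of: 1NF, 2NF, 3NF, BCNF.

Candidate keys: {Country, Duration, LabelID}, {Duration, StudioID}, {ProducerID, StudioID}. Prime attributes: {Country, Duration, LabelID, ProducerID, StudioID}.
Each dependency's left side is a superkey — BCNF holds.

BCNF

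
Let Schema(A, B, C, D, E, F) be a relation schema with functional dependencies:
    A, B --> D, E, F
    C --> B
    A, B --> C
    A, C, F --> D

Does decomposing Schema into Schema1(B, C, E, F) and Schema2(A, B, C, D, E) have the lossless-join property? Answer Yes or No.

No

Common attributes: {B, C, E}; their closure is {B, C, E}.
The closure covers neither Schema1 nor Schema2 entirely; the join is not lossless.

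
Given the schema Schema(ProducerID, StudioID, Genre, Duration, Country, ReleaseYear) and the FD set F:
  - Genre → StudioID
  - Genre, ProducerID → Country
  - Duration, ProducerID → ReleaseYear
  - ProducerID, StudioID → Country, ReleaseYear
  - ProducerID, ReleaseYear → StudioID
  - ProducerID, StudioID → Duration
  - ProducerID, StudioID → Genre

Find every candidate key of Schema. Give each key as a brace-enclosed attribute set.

{Duration, ProducerID}, {Genre, ProducerID}, {ProducerID, ReleaseYear}, {ProducerID, StudioID}

No FD produces {ProducerID}, so it must be in every candidate key.
Closure of {Duration, ProducerID} is {Country, Duration, Genre, ProducerID, ReleaseYear, StudioID}, the whole schema; {Duration, ProducerID} is a candidate key.
Closure of {Genre, ProducerID} is {Country, Duration, Genre, ProducerID, ReleaseYear, StudioID}, the whole schema; {Genre, ProducerID} is a candidate key.
Closure of {ProducerID, ReleaseYear} is {Country, Duration, Genre, ProducerID, ReleaseYear, StudioID}, the whole schema; {ProducerID, ReleaseYear} is a candidate key.
Closure of {ProducerID, StudioID} is {Country, Duration, Genre, ProducerID, ReleaseYear, StudioID}, the whole schema; {ProducerID, StudioID} is a candidate key.
Any other superkey properly contains one of these, so there are no further candidate keys.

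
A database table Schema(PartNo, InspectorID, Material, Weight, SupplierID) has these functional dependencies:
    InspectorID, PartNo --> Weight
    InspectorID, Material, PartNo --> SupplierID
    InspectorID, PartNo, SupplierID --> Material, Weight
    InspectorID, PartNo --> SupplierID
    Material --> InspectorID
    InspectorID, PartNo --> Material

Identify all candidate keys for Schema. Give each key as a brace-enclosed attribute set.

{InspectorID, PartNo}, {Material, PartNo}

No FD produces {PartNo}, so it must be in every candidate key.
{InspectorID, PartNo}⁺ = {InspectorID, Material, PartNo, SupplierID, Weight} — all of the relation — so {InspectorID, PartNo} is a candidate key.
{Material, PartNo}⁺ = {InspectorID, Material, PartNo, SupplierID, Weight} — all of the relation — so {Material, PartNo} is a candidate key.
These are minimal and exhaustive — every other superkey contains one of them.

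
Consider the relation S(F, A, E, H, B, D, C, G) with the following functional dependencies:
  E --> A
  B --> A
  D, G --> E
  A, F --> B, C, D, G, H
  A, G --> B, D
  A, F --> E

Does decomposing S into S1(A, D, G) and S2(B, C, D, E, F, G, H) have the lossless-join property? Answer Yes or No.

Common attributes: {D, G}; their closure is {A, B, D, E, G}.
Since S1 ⊆ {A, B, D, E, G}, the intersection is a superkey of S1; the decomposition is lossless.

Yes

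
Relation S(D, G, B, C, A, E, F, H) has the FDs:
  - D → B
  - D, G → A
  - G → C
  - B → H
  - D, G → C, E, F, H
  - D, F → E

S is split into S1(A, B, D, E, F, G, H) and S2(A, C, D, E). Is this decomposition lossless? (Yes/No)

S1 ∩ S2 = {A, D, E}; its closure under F is {A, B, D, E, H}.
The closure covers neither S1 nor S2 entirely; the join is not lossless.

No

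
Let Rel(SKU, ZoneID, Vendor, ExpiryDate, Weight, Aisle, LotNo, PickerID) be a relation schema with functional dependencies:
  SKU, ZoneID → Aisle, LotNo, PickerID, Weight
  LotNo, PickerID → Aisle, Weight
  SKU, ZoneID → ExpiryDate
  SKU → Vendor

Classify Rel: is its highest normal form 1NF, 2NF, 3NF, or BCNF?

Candidate key: {SKU, ZoneID}. Prime attributes: {SKU, ZoneID}.
For LotNo, PickerID → Aisle, Weight we have {LotNo, PickerID}⁺ = {Aisle, LotNo, PickerID, Weight}; {LotNo, PickerID} is not a superkey, so BCNF fails.
LotNo, PickerID → Aisle, Weight has non-prime {Aisle, Weight} on the right and a non-superkey on the left, so 3NF fails.
{SKU} is a proper subset of the key {SKU, ZoneID}, and {SKU}⁺ contains the non-prime attribute {Vendor} — a partial dependency, so 2NF is violated.

1NF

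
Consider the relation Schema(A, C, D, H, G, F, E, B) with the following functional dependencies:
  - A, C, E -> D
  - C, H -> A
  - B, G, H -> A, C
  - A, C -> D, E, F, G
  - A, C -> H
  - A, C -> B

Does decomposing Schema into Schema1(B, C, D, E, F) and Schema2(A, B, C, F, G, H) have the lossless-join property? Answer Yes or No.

Schema1 ∩ Schema2 = {B, C, F}; its closure under F is {B, C, F}.
Neither Schema1 nor Schema2 is contained in that closure, so the decomposition is lossy.

No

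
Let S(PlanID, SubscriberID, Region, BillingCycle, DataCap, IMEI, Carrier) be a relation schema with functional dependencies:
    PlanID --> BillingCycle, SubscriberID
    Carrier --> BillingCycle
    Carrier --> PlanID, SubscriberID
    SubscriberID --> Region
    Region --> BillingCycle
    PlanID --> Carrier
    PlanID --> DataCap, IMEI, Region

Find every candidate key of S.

{Carrier}, {PlanID}

{Carrier}⁺ = {BillingCycle, Carrier, DataCap, IMEI, PlanID, Region, SubscriberID} — all of the relation — so {Carrier} is a candidate key.
{PlanID}⁺ = {BillingCycle, Carrier, DataCap, IMEI, PlanID, Region, SubscriberID} — all of the relation — so {PlanID} is a candidate key.
These are minimal and exhaustive — every other superkey contains one of them.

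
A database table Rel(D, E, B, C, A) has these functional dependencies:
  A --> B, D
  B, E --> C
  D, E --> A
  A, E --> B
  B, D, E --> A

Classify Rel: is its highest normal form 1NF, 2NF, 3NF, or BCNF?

1NF

Candidate keys: {A, E}, {D, E}. Prime attributes: {A, D, E}.
A --> B, D breaks BCNF: {A}⁺ = {A, B, D}, so {A} is not a superkey.
A --> B, D has non-prime {B} on the right and a non-superkey on the left, so 3NF fails.
Since {A} ⊂ {A, E} and {A}⁺ ⊇ {B} with {B} non-prime, there is a partial dependency; 2NF fails.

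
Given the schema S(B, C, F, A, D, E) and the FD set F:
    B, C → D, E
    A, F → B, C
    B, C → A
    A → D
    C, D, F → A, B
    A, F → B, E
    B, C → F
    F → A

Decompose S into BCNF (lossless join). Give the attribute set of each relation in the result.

{A, B, C, E, F}; {A, D}

Candidate keys of the original relation: {B, C}, {F}.
In {A, B, C, D, E, F}, {A} is not a superkey ({A}⁺ restricted to this set is {A, D}), so split on A → D into {A, D} and {A, B, C, E, F}.
{A, D}: every determinant is a superkey — BCNF.
{A, B, C, E, F}: every determinant is a superkey — BCNF.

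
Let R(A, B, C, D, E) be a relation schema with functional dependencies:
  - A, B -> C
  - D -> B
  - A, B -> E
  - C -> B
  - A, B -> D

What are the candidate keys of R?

{A, B}, {A, C}, {A, D}

No FD produces {A}, so it must be in every candidate key.
Closure of {A, B} is {A, B, C, D, E}, the whole schema; {A, B} is a candidate key.
Closure of {A, C} is {A, B, C, D, E}, the whole schema; {A, C} is a candidate key.
Closure of {A, D} is {A, B, C, D, E}, the whole schema; {A, D} is a candidate key.
Any other superkey properly contains one of these, so there are no further candidate keys.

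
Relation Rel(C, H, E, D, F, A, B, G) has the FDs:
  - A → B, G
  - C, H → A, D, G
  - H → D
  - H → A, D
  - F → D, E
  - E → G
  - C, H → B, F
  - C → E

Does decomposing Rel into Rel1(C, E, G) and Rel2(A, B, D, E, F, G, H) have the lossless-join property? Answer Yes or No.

No

Common attributes: {E, G}; their closure is {E, G}.
Rel1 ⊄ {E, G} and Rel2 ⊄ {E, G}, so the split is lossy.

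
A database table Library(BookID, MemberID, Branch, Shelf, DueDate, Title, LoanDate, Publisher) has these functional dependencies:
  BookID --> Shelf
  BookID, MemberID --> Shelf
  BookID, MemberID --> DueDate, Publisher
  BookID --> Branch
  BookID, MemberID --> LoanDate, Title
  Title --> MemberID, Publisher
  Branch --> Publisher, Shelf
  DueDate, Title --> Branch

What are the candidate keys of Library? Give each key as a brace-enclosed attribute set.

{BookID} never appears on the right of any FD, so every key must include it.
{BookID, MemberID}⁺ = {BookID, Branch, DueDate, LoanDate, MemberID, Publisher, Shelf, Title} — all of the relation — so {BookID, MemberID} is a candidate key.
{BookID, Title}⁺ = {BookID, Branch, DueDate, LoanDate, MemberID, Publisher, Shelf, Title} — all of the relation — so {BookID, Title} is a candidate key.
These are minimal and exhaustive — every other superkey contains one of them.

{BookID, MemberID}, {BookID, Title}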